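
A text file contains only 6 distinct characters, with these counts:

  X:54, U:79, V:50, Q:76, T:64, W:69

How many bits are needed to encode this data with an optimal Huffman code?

1021

Build the Huffman tree bottom-up:
combine V(50), X(54) → 104
combine T(64), W(69) → 133
combine Q(76), U(79) → 155
combine 104, 133 → 237
combine 155, 237 → 392
Each symbol's bit-cost is frequency × depth; summing gives 1021 bits (equivalently 104 + 133 + 155 + 237 + 392).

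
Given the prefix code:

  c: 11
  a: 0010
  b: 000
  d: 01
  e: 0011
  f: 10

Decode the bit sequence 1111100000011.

ccfbe

Read left to right; each codeword is recognised as soon as it completes (prefix code):
  11→c | 11→c | 10→f | 000→b | 0011→e
Decoded message: ccfbe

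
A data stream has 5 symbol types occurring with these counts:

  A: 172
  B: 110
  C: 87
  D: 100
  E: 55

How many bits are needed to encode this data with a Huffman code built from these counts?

Build the Huffman tree bottom-up:
combine E(55), C(87) → 142
combine D(100), B(110) → 210
combine 142, A(172) → 314
combine 210, 314 → 524
Total encoded bits = sum of merged weights = 142 + 210 + 314 + 524 = 1190.

1190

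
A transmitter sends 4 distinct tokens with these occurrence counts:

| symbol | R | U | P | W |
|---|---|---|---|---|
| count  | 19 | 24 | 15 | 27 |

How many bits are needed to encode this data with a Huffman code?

170

Greedily combine the two least-frequent nodes:
P(15) + R(19) → 34
U(24) + W(27) → 51
34 + 51 → 85
Each symbol's bit-cost is frequency × depth; summing gives 170 bits (equivalently 34 + 51 + 85).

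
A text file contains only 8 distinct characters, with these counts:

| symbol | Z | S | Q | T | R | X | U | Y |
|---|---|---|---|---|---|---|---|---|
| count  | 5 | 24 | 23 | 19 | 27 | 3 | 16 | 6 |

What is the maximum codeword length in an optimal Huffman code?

Merge the two lowest-weight nodes at each step:
merge X(3) and Z(5): 8
merge Y(6) and 8: 14
merge 14 and U(16): 30
merge T(19) and Q(23): 42
merge S(24) and R(27): 51
merge 30 and 42: 72
merge 51 and 72: 123
The first pair merged (X, Z) ends up deepest, at depth 5.

5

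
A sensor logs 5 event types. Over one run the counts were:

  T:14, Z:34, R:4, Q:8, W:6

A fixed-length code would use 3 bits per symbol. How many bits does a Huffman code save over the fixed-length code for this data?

72

Fixed-length: 3 bits × 66 symbols = 198 bits.
Huffman merges:
merge R(4) and W(6): 10
merge Q(8) and 10: 18
merge T(14) and 18: 32
merge 32 and Z(34): 66
Huffman total = 10 + 18 + 32 + 66 = 126 bits.
Saving = 198 − 126 = 72 bits.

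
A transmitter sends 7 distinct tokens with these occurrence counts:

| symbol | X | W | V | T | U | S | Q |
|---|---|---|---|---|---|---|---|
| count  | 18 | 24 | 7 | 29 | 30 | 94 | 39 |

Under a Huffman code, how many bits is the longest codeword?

5

Merge the two lowest-weight nodes at each step:
V(7) + X(18) → 25
W(24) + 25 → 49
T(29) + U(30) → 59
Q(39) + 49 → 88
59 + 88 → 147
S(94) + 147 → 241
The first pair merged (V, X) ends up deepest, at depth 5.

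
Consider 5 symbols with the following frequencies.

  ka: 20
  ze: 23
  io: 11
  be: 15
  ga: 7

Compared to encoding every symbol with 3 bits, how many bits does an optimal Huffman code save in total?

Fixed-length: 3 bits × 76 symbols = 228 bits.
Huffman merges:
ga(7) + io(11) → 18
be(15) + 18 → 33
ka(20) + ze(23) → 43
33 + 43 → 76
Huffman total = 18 + 33 + 43 + 76 = 170 bits.
Saving = 228 − 170 = 58 bits.

58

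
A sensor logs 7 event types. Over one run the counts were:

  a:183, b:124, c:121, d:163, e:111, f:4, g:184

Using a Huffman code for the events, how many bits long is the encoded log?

2418

Build the Huffman tree bottom-up:
f(4) + e(111) → 115
115 + c(121) → 236
b(124) + d(163) → 287
a(183) + g(184) → 367
236 + 287 → 523
367 + 523 → 890
The encoded length is the sum of every internal node's weight: 115 + 236 + 287 + 367 + 523 + 890 = 2418 bits.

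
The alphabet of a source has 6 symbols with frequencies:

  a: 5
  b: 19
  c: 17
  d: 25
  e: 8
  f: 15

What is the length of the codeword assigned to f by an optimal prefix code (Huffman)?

3

Build the tree from the bottom:
merge a(5) and e(8): 13
merge 13 and f(15): 28
merge c(17) and b(19): 36
merge d(25) and 28: 53
merge 36 and 53: 89
f sits 3 levels below the root, so its codeword is 3 bits.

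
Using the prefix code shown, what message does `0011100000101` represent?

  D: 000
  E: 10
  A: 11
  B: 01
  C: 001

Read left to right; each codeword is recognised as soon as it completes (prefix code):
  001→C | 11→A | 000→D | 001→C | 01→B
Decoded message: CADCB

CADCB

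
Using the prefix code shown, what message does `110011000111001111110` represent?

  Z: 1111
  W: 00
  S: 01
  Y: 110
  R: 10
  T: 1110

Read left to right; each codeword is recognised as soon as it completes (prefix code):
  110→Y | 01→S | 10→R | 00→W | 1110→T | 01→S | 1111→Z | 10→R
Decoded message: YSRWTSZR

YSRWTSZR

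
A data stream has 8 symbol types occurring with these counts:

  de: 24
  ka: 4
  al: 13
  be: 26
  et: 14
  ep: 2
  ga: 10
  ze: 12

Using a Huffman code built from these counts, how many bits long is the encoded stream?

287

Build the Huffman tree bottom-up:
combine ep(2), ka(4) → 6
combine 6, ga(10) → 16
combine ze(12), al(13) → 25
combine et(14), 16 → 30
combine de(24), 25 → 49
combine be(26), 30 → 56
combine 49, 56 → 105
Each symbol's bit-cost is frequency × depth; summing gives 287 bits (equivalently 6 + 16 + 25 + 30 + 49 + 56 + 105).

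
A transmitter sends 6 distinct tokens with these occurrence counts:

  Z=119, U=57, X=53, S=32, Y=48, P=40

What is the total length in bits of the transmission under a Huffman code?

871

Build the Huffman tree bottom-up:
combine S(32), P(40) → 72
combine Y(48), X(53) → 101
combine U(57), 72 → 129
combine 101, Z(119) → 220
combine 129, 220 → 349
The encoded length is the sum of every internal node's weight: 72 + 101 + 129 + 220 + 349 = 871 bits.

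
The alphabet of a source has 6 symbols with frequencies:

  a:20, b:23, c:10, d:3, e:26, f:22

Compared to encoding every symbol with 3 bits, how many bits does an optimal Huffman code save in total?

Fixed-length: 3 bits × 104 symbols = 312 bits.
Huffman merges:
merge d(3) and c(10): 13
merge 13 and a(20): 33
merge f(22) and b(23): 45
merge e(26) and 33: 59
merge 45 and 59: 104
Huffman total = 13 + 33 + 45 + 59 + 104 = 254 bits.
Saving = 312 − 254 = 58 bits.

58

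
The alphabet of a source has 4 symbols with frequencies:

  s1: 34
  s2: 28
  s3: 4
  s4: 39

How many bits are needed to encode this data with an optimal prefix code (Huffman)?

203

Merge the two smallest weights repeatedly:
s3(4) + s2(28) → 32
32 + s1(34) → 66
s4(39) + 66 → 105
Each symbol's bit-cost is frequency × depth; summing gives 203 bits (equivalently 32 + 66 + 105).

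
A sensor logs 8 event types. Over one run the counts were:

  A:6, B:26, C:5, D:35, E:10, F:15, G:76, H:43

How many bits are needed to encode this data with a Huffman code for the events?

561

Merge the two smallest weights repeatedly:
combine C(5), A(6) → 11
combine E(10), 11 → 21
combine F(15), 21 → 36
combine B(26), D(35) → 61
combine 36, H(43) → 79
combine 61, G(76) → 137
combine 79, 137 → 216
The encoded length is the sum of every internal node's weight: 11 + 21 + 36 + 61 + 79 + 137 + 216 = 561 bits.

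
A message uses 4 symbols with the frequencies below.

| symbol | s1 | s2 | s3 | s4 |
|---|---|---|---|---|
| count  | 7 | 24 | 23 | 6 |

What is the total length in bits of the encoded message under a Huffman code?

Greedily combine the two least-frequent nodes:
merge s4(6) and s1(7): 13
merge 13 and s3(23): 36
merge s2(24) and 36: 60
Each symbol's bit-cost is frequency × depth; summing gives 109 bits (equivalently 13 + 36 + 60).

109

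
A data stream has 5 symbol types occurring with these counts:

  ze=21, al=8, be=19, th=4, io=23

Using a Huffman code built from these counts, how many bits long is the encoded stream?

162

Merge the two smallest weights repeatedly:
th(4) + al(8) → 12
12 + be(19) → 31
ze(21) + io(23) → 44
31 + 44 → 75
Each symbol's bit-cost is frequency × depth; summing gives 162 bits (equivalently 12 + 31 + 44 + 75).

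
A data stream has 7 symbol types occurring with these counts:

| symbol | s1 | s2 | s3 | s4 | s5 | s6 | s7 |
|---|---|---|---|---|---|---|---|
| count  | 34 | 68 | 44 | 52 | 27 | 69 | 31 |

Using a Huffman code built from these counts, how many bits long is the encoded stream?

896

Greedily combine the two least-frequent nodes:
combine s5(27), s7(31) → 58
combine s1(34), s3(44) → 78
combine s4(52), 58 → 110
combine s2(68), s6(69) → 137
combine 78, 110 → 188
combine 137, 188 → 325
Total encoded bits = sum of merged weights = 58 + 78 + 110 + 137 + 188 + 325 = 896.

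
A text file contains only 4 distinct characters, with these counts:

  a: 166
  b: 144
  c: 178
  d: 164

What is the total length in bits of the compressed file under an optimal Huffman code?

Greedily combine the two least-frequent nodes:
combine b(144), d(164) → 308
combine a(166), c(178) → 344
combine 308, 344 → 652
Total encoded bits = sum of merged weights = 308 + 344 + 652 = 1304.

1304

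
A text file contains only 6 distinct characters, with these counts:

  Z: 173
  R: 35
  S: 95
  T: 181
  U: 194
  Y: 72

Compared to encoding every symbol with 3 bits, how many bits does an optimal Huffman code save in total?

441

Fixed-length: 3 bits × 750 symbols = 2250 bits.
Huffman merges:
R(35) + Y(72) → 107
S(95) + 107 → 202
Z(173) + T(181) → 354
U(194) + 202 → 396
354 + 396 → 750
Huffman total = 107 + 202 + 354 + 396 + 750 = 1809 bits.
Saving = 2250 − 1809 = 441 bits.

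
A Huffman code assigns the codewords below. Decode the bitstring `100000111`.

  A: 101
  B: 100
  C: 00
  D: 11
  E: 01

Read left to right; each codeword is recognised as soon as it completes (prefix code):
  100→B | 00→C | 01→E | 11→D
Decoded message: BCED

BCED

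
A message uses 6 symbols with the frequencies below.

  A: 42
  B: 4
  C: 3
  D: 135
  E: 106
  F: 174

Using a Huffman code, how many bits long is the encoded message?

Greedily combine the two least-frequent nodes:
merge C(3) and B(4): 7
merge 7 and A(42): 49
merge 49 and E(106): 155
merge D(135) and 155: 290
merge F(174) and 290: 464
Each symbol's bit-cost is frequency × depth; summing gives 965 bits (equivalently 7 + 49 + 155 + 290 + 464).

965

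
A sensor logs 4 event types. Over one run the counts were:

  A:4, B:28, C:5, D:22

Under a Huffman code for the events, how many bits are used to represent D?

Huffman merges, smallest pair first:
A(4) + C(5) → 9
9 + D(22) → 31
B(28) + 31 → 59
D sits 2 levels below the root, so its codeword is 2 bits.

2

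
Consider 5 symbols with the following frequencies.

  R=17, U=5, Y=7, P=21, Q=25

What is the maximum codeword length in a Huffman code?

Merge the two lowest-weight nodes at each step:
U(5) + Y(7) → 12
12 + R(17) → 29
P(21) + Q(25) → 46
29 + 46 → 75
The first pair merged (U, Y) ends up deepest, at depth 3.

3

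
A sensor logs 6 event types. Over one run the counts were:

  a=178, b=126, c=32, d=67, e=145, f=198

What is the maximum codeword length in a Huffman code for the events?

Merge the two lowest-weight nodes at each step:
merge c(32) and d(67): 99
merge 99 and b(126): 225
merge e(145) and a(178): 323
merge f(198) and 225: 423
merge 323 and 423: 746
Maximum depth reached is 4.

4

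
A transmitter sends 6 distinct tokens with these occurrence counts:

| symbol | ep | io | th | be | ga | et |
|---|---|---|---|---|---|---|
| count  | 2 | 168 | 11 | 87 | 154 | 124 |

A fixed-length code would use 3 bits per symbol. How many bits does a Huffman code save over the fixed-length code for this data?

Fixed-length: 3 bits × 546 symbols = 1638 bits.
Huffman merges:
merge ep(2) and th(11): 13
merge 13 and be(87): 100
merge 100 and et(124): 224
merge ga(154) and io(168): 322
merge 224 and 322: 546
Huffman total = 13 + 100 + 224 + 322 + 546 = 1205 bits.
Saving = 1638 − 1205 = 433 bits.

433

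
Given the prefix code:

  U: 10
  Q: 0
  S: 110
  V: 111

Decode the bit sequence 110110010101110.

Read left to right; each codeword is recognised as soon as it completes (prefix code):
  110→S | 110→S | 0→Q | 10→U | 10→U | 111→V | 0→Q
Decoded message: SSQUUVQ

SSQUUVQ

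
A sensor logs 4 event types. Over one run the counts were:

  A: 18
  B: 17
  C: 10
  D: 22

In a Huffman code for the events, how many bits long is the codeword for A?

2

Build the tree from the bottom:
combine C(10), B(17) → 27
combine A(18), D(22) → 40
combine 27, 40 → 67
A sits 2 levels below the root, so its codeword is 2 bits.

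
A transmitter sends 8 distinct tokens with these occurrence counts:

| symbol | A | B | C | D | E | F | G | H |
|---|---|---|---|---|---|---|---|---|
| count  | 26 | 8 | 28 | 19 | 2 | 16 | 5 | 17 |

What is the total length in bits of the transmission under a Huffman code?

331

Greedily combine the two least-frequent nodes:
merge E(2) and G(5): 7
merge 7 and B(8): 15
merge 15 and F(16): 31
merge H(17) and D(19): 36
merge A(26) and C(28): 54
merge 31 and 36: 67
merge 54 and 67: 121
Each symbol's bit-cost is frequency × depth; summing gives 331 bits (equivalently 7 + 15 + 31 + 36 + 54 + 67 + 121).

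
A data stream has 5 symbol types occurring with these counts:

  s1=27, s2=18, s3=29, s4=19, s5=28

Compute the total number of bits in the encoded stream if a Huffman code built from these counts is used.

Merge the two smallest weights repeatedly:
combine s2(18), s4(19) → 37
combine s1(27), s5(28) → 55
combine s3(29), 37 → 66
combine 55, 66 → 121
The encoded length is the sum of every internal node's weight: 37 + 55 + 66 + 121 = 279 bits.

279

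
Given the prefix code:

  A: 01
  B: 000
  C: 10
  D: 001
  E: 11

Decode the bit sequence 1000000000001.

CBBBA

Read left to right; each codeword is recognised as soon as it completes (prefix code):
  10→C | 000→B | 000→B | 000→B | 01→A
Decoded message: CBBBA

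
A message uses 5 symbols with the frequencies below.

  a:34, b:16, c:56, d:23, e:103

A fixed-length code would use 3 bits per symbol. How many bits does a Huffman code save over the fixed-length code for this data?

223

Fixed-length: 3 bits × 232 symbols = 696 bits.
Huffman merges:
merge b(16) and d(23): 39
merge a(34) and 39: 73
merge c(56) and 73: 129
merge e(103) and 129: 232
Huffman total = 39 + 73 + 129 + 232 = 473 bits.
Saving = 696 − 473 = 223 bits.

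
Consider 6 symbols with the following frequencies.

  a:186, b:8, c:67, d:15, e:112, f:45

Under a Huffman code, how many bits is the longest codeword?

5

Merge the two lowest-weight nodes at each step:
merge b(8) and d(15): 23
merge 23 and f(45): 68
merge c(67) and 68: 135
merge e(112) and 135: 247
merge a(186) and 247: 433
The first pair merged (b, d) ends up deepest, at depth 5.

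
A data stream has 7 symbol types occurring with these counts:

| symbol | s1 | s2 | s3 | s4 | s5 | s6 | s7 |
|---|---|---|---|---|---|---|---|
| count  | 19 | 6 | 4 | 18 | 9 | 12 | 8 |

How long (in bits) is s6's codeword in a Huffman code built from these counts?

Repeatedly merge the two smallest:
combine s3(4), s2(6) → 10
combine s7(8), s5(9) → 17
combine 10, s6(12) → 22
combine 17, s4(18) → 35
combine s1(19), 22 → 41
combine 35, 41 → 76
s6's leaf is at depth 3, giving a 3-bit codeword.

3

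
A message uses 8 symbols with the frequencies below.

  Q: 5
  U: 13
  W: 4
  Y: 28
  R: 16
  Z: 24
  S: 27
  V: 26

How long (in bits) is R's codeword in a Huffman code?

3

Repeatedly merge the two smallest:
merge W(4) and Q(5): 9
merge 9 and U(13): 22
merge R(16) and 22: 38
merge Z(24) and V(26): 50
merge S(27) and Y(28): 55
merge 38 and 50: 88
merge 55 and 88: 143
R sits 3 levels below the root, so its codeword is 3 bits.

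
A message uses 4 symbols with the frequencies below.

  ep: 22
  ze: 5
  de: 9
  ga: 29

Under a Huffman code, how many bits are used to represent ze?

Huffman merges, smallest pair first:
combine ze(5), de(9) → 14
combine 14, ep(22) → 36
combine ga(29), 36 → 65
ze's leaf is at depth 3, giving a 3-bit codeword.

3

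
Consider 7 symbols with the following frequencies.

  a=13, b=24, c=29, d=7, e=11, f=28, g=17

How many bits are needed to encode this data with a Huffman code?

Merge the two smallest weights repeatedly:
combine d(7), e(11) → 18
combine a(13), g(17) → 30
combine 18, b(24) → 42
combine f(28), c(29) → 57
combine 30, 42 → 72
combine 57, 72 → 129
Each symbol's bit-cost is frequency × depth; summing gives 348 bits (equivalently 18 + 30 + 42 + 57 + 72 + 129).

348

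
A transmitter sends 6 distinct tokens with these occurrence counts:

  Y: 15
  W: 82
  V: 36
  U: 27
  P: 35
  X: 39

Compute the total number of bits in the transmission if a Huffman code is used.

Greedily combine the two least-frequent nodes:
Y(15) + U(27) → 42
P(35) + V(36) → 71
X(39) + 42 → 81
71 + 81 → 152
W(82) + 152 → 234
Each symbol's bit-cost is frequency × depth; summing gives 580 bits (equivalently 42 + 71 + 81 + 152 + 234).

580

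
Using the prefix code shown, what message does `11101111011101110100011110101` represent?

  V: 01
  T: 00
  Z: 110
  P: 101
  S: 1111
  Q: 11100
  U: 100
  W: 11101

WWZWTVWV

Read left to right; each codeword is recognised as soon as it completes (prefix code):
  11101→W | 11101→W | 110→Z | 11101→W | 00→T | 01→V | 11101→W | 01→V
Decoded message: WWZWTVWV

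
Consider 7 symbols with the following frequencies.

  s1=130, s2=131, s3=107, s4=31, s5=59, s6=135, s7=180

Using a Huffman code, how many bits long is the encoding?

Merge the two smallest weights repeatedly:
combine s4(31), s5(59) → 90
combine 90, s3(107) → 197
combine s1(130), s2(131) → 261
combine s6(135), s7(180) → 315
combine 197, 261 → 458
combine 315, 458 → 773
The encoded length is the sum of every internal node's weight: 90 + 197 + 261 + 315 + 458 + 773 = 2094 bits.

2094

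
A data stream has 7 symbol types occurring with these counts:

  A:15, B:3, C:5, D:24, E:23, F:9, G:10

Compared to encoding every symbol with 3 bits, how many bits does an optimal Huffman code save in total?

39

Fixed-length: 3 bits × 89 symbols = 267 bits.
Huffman merges:
B(3) + C(5) → 8
8 + F(9) → 17
G(10) + A(15) → 25
17 + E(23) → 40
D(24) + 25 → 49
40 + 49 → 89
Huffman total = 8 + 17 + 25 + 40 + 49 + 89 = 228 bits.
Saving = 267 − 228 = 39 bits.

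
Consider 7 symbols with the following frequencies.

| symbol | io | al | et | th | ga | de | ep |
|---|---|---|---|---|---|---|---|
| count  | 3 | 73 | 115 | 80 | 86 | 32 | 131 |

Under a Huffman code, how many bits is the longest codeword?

Merge the two lowest-weight nodes at each step:
io(3) + de(32) → 35
35 + al(73) → 108
th(80) + ga(86) → 166
108 + et(115) → 223
ep(131) + 166 → 297
223 + 297 → 520
The first pair merged (io, de) ends up deepest, at depth 4.

4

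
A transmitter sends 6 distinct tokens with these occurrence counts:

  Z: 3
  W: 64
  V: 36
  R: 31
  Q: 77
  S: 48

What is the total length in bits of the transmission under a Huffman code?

622

Greedily combine the two least-frequent nodes:
combine Z(3), R(31) → 34
combine 34, V(36) → 70
combine S(48), W(64) → 112
combine 70, Q(77) → 147
combine 112, 147 → 259
Total encoded bits = sum of merged weights = 34 + 70 + 112 + 147 + 259 = 622.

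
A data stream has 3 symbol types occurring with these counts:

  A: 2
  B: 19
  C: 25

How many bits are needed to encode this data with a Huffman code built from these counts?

Greedily combine the two least-frequent nodes:
combine A(2), B(19) → 21
combine 21, C(25) → 46
Each symbol's bit-cost is frequency × depth; summing gives 67 bits (equivalently 21 + 46).

67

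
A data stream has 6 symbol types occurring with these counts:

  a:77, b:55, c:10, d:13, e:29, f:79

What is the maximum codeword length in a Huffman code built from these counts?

Merge the two lowest-weight nodes at each step:
merge c(10) and d(13): 23
merge 23 and e(29): 52
merge 52 and b(55): 107
merge a(77) and f(79): 156
merge 107 and 156: 263
Maximum depth reached is 4.

4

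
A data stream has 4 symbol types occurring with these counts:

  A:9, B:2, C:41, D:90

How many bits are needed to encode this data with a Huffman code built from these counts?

Greedily combine the two least-frequent nodes:
B(2) + A(9) → 11
11 + C(41) → 52
52 + D(90) → 142
The encoded length is the sum of every internal node's weight: 11 + 52 + 142 = 205 bits.

205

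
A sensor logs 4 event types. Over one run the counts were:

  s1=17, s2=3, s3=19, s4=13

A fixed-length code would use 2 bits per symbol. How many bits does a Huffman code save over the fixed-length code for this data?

3

Fixed-length: 2 bits × 52 symbols = 104 bits.
Huffman merges:
s2(3) + s4(13) → 16
16 + s1(17) → 33
s3(19) + 33 → 52
Huffman total = 16 + 33 + 52 = 101 bits.
Saving = 104 − 101 = 3 bits.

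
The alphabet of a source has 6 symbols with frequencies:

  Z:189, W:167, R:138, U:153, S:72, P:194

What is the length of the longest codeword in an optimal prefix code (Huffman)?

3

Merge the two lowest-weight nodes at each step:
S(72) + R(138) → 210
U(153) + W(167) → 320
Z(189) + P(194) → 383
210 + 320 → 530
383 + 530 → 913
The rarest symbols sit at the bottom; the longest codeword is 3 bits.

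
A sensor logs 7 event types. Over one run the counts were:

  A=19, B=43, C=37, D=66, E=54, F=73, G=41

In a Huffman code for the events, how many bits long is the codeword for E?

3

Huffman merges, smallest pair first:
A(19) + C(37) → 56
G(41) + B(43) → 84
E(54) + 56 → 110
D(66) + F(73) → 139
84 + 110 → 194
139 + 194 → 333
E's leaf is at depth 3, giving a 3-bit codeword.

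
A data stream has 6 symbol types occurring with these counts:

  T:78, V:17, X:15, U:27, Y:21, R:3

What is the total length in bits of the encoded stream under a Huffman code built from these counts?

345

Greedily combine the two least-frequent nodes:
R(3) + X(15) → 18
V(17) + 18 → 35
Y(21) + U(27) → 48
35 + 48 → 83
T(78) + 83 → 161
The encoded length is the sum of every internal node's weight: 18 + 35 + 48 + 83 + 161 = 345 bits.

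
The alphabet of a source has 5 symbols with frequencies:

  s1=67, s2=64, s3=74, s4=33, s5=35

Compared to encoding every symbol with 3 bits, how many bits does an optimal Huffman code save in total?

205

Fixed-length: 3 bits × 273 symbols = 819 bits.
Huffman merges:
s4(33) + s5(35) → 68
s2(64) + s1(67) → 131
68 + s3(74) → 142
131 + 142 → 273
Huffman total = 68 + 131 + 142 + 273 = 614 bits.
Saving = 819 − 614 = 205 bits.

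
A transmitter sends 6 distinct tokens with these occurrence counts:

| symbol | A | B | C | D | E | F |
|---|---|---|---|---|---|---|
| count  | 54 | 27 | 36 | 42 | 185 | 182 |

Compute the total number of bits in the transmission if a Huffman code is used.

Build the Huffman tree bottom-up:
combine B(27), C(36) → 63
combine D(42), A(54) → 96
combine 63, 96 → 159
combine 159, F(182) → 341
combine E(185), 341 → 526
Total encoded bits = sum of merged weights = 63 + 96 + 159 + 341 + 526 = 1185.

1185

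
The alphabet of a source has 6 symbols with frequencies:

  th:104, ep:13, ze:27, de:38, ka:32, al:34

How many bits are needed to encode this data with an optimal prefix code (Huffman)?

Merge the two smallest weights repeatedly:
combine ep(13), ze(27) → 40
combine ka(32), al(34) → 66
combine de(38), 40 → 78
combine 66, 78 → 144
combine th(104), 144 → 248
Total encoded bits = sum of merged weights = 40 + 66 + 78 + 144 + 248 = 576.

576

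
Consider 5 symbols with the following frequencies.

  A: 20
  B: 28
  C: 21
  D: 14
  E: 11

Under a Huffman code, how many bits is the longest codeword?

3

Merge the two lowest-weight nodes at each step:
merge E(11) and D(14): 25
merge A(20) and C(21): 41
merge 25 and B(28): 53
merge 41 and 53: 94
Maximum depth reached is 3.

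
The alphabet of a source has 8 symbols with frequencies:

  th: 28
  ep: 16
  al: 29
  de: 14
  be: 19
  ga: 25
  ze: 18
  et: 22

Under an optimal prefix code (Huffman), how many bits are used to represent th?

Build the tree from the bottom:
merge de(14) and ep(16): 30
merge ze(18) and be(19): 37
merge et(22) and ga(25): 47
merge th(28) and al(29): 57
merge 30 and 37: 67
merge 47 and 57: 104
merge 67 and 104: 171
th's leaf is at depth 3, giving a 3-bit codeword.

3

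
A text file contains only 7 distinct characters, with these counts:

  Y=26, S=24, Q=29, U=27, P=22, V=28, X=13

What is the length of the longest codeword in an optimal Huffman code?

3

Merge the two lowest-weight nodes at each step:
X(13) + P(22) → 35
S(24) + Y(26) → 50
U(27) + V(28) → 55
Q(29) + 35 → 64
50 + 55 → 105
64 + 105 → 169
The first pair merged (X, P) ends up deepest, at depth 3.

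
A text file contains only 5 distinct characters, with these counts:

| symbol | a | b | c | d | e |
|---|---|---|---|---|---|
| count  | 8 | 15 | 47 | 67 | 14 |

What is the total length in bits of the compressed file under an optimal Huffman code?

Greedily combine the two least-frequent nodes:
merge a(8) and e(14): 22
merge b(15) and 22: 37
merge 37 and c(47): 84
merge d(67) and 84: 151
The encoded length is the sum of every internal node's weight: 22 + 37 + 84 + 151 = 294 bits.

294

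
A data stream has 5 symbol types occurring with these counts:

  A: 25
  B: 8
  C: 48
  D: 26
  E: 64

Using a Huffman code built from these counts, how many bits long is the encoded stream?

Build the Huffman tree bottom-up:
B(8) + A(25) → 33
D(26) + 33 → 59
C(48) + 59 → 107
E(64) + 107 → 171
Each symbol's bit-cost is frequency × depth; summing gives 370 bits (equivalently 33 + 59 + 107 + 171).

370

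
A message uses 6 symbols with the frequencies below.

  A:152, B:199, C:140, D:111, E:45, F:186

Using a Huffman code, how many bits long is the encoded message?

Greedily combine the two least-frequent nodes:
combine E(45), D(111) → 156
combine C(140), A(152) → 292
combine 156, F(186) → 342
combine B(199), 292 → 491
combine 342, 491 → 833
The encoded length is the sum of every internal node's weight: 156 + 292 + 342 + 491 + 833 = 2114 bits.

2114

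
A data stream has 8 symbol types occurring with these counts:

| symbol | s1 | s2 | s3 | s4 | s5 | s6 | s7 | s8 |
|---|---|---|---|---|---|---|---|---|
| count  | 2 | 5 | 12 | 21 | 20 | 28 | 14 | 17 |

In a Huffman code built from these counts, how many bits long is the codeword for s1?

Huffman merges, smallest pair first:
combine s1(2), s2(5) → 7
combine 7, s3(12) → 19
combine s7(14), s8(17) → 31
combine 19, s5(20) → 39
combine s4(21), s6(28) → 49
combine 31, 39 → 70
combine 49, 70 → 119
s1's leaf is at depth 5, giving a 5-bit codeword.

5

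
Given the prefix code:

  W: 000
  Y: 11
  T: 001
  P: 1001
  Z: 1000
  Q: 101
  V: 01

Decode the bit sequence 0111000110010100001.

VYWYTVWV

Read left to right; each codeword is recognised as soon as it completes (prefix code):
  01→V | 11→Y | 000→W | 11→Y | 001→T | 01→V | 000→W | 01→V
Decoded message: VYWYTVWV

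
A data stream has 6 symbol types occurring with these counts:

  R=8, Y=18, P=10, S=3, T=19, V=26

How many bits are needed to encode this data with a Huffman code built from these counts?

200

Merge the two smallest weights repeatedly:
combine S(3), R(8) → 11
combine P(10), 11 → 21
combine Y(18), T(19) → 37
combine 21, V(26) → 47
combine 37, 47 → 84
Each symbol's bit-cost is frequency × depth; summing gives 200 bits (equivalently 11 + 21 + 37 + 47 + 84).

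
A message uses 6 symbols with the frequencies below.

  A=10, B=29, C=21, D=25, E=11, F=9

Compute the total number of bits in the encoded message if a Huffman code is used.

Build the Huffman tree bottom-up:
F(9) + A(10) → 19
E(11) + 19 → 30
C(21) + D(25) → 46
B(29) + 30 → 59
46 + 59 → 105
Each symbol's bit-cost is frequency × depth; summing gives 259 bits (equivalently 19 + 30 + 46 + 59 + 105).

259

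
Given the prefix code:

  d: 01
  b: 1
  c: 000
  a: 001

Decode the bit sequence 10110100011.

Read left to right; each codeword is recognised as soon as it completes (prefix code):
  1→b | 01→d | 1→b | 01→d | 000→c | 1→b | 1→b
Decoded message: bdbdcbb

bdbdcbb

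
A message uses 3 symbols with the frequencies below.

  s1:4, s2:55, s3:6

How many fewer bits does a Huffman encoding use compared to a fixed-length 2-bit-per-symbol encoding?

Fixed-length: 2 bits × 65 symbols = 130 bits.
Huffman merges:
merge s1(4) and s3(6): 10
merge 10 and s2(55): 65
Huffman total = 10 + 65 = 75 bits.
Saving = 130 − 75 = 55 bits.

55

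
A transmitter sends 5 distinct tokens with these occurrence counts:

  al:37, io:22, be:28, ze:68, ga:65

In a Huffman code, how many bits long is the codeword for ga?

2

Repeatedly merge the two smallest:
merge io(22) and be(28): 50
merge al(37) and 50: 87
merge ga(65) and ze(68): 133
merge 87 and 133: 220
The subtree containing ga is merged 2 times, so code length = 2.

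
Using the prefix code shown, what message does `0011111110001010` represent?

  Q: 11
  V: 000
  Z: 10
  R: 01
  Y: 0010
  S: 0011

SQQZYZ

Read left to right; each codeword is recognised as soon as it completes (prefix code):
  0011→S | 11→Q | 11→Q | 10→Z | 0010→Y | 10→Z
Decoded message: SQQZYZ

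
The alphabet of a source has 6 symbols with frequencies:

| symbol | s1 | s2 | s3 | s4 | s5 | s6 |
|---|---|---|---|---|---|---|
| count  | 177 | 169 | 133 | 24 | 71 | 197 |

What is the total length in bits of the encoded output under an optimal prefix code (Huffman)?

1865

Merge the two smallest weights repeatedly:
s4(24) + s5(71) → 95
95 + s3(133) → 228
s2(169) + s1(177) → 346
s6(197) + 228 → 425
346 + 425 → 771
Total encoded bits = sum of merged weights = 95 + 228 + 346 + 425 + 771 = 1865.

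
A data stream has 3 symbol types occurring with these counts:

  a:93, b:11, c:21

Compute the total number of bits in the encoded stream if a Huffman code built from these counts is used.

157

Build the Huffman tree bottom-up:
combine b(11), c(21) → 32
combine 32, a(93) → 125
The encoded length is the sum of every internal node's weight: 32 + 125 = 157 bits.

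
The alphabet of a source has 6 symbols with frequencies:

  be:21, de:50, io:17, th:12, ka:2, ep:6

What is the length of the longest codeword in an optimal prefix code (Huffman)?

Merge the two lowest-weight nodes at each step:
combine ka(2), ep(6) → 8
combine 8, th(12) → 20
combine io(17), 20 → 37
combine be(21), 37 → 58
combine de(50), 58 → 108
The rarest symbols sit at the bottom; the longest codeword is 5 bits.

5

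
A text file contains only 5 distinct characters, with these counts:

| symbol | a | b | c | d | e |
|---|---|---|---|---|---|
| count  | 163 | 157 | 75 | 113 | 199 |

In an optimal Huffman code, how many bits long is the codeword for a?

Build the tree from the bottom:
merge c(75) and d(113): 188
merge b(157) and a(163): 320
merge 188 and e(199): 387
merge 320 and 387: 707
a's leaf is at depth 2, giving a 2-bit codeword.

2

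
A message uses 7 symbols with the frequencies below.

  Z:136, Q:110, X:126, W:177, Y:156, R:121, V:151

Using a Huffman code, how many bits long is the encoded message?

2754

Merge the two smallest weights repeatedly:
Q(110) + R(121) → 231
X(126) + Z(136) → 262
V(151) + Y(156) → 307
W(177) + 231 → 408
262 + 307 → 569
408 + 569 → 977
The encoded length is the sum of every internal node's weight: 231 + 262 + 307 + 408 + 569 + 977 = 2754 bits.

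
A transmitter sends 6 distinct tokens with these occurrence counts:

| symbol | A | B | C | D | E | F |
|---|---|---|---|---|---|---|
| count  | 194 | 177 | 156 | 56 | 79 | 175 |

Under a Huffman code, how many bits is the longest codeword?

Merge the two lowest-weight nodes at each step:
D(56) + E(79) → 135
135 + C(156) → 291
F(175) + B(177) → 352
A(194) + 291 → 485
352 + 485 → 837
Maximum depth reached is 4.

4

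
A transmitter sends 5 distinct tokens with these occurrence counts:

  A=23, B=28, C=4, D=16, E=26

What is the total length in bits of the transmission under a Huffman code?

Merge the two smallest weights repeatedly:
C(4) + D(16) → 20
20 + A(23) → 43
E(26) + B(28) → 54
43 + 54 → 97
Total encoded bits = sum of merged weights = 20 + 43 + 54 + 97 = 214.

214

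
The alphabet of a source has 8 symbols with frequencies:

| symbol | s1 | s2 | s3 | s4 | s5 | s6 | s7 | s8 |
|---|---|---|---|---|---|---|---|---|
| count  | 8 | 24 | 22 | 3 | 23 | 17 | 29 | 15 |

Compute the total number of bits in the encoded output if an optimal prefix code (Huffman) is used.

Build the Huffman tree bottom-up:
merge s4(3) and s1(8): 11
merge 11 and s8(15): 26
merge s6(17) and s3(22): 39
merge s5(23) and s2(24): 47
merge 26 and s7(29): 55
merge 39 and 47: 86
merge 55 and 86: 141
Each symbol's bit-cost is frequency × depth; summing gives 405 bits (equivalently 11 + 26 + 39 + 47 + 55 + 86 + 141).

405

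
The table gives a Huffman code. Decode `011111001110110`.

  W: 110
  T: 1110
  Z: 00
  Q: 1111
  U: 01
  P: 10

Read left to right; each codeword is recognised as soon as it completes (prefix code):
  01→U | 1111→Q | 00→Z | 1110→T | 110→W
Decoded message: UQZTW

UQZTW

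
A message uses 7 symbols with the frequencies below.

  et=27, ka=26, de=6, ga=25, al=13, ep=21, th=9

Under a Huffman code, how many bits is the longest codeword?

Merge the two lowest-weight nodes at each step:
combine de(6), th(9) → 15
combine al(13), 15 → 28
combine ep(21), ga(25) → 46
combine ka(26), et(27) → 53
combine 28, 46 → 74
combine 53, 74 → 127
Maximum depth reached is 4.

4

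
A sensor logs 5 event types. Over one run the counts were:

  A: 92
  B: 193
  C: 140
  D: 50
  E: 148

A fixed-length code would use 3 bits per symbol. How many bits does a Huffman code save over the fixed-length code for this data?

481

Fixed-length: 3 bits × 623 symbols = 1869 bits.
Huffman merges:
merge D(50) and A(92): 142
merge C(140) and 142: 282
merge E(148) and B(193): 341
merge 282 and 341: 623
Huffman total = 142 + 282 + 341 + 623 = 1388 bits.
Saving = 1869 − 1388 = 481 bits.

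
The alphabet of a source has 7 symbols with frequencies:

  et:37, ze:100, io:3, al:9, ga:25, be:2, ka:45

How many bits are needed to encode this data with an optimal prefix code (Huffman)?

Build the Huffman tree bottom-up:
be(2) + io(3) → 5
5 + al(9) → 14
14 + ga(25) → 39
et(37) + 39 → 76
ka(45) + 76 → 121
ze(100) + 121 → 221
The encoded length is the sum of every internal node's weight: 5 + 14 + 39 + 76 + 121 + 221 = 476 bits.

476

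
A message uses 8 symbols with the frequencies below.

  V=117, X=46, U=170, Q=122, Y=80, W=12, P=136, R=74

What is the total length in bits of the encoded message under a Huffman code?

Merge the two smallest weights repeatedly:
combine W(12), X(46) → 58
combine 58, R(74) → 132
combine Y(80), V(117) → 197
combine Q(122), 132 → 254
combine P(136), U(170) → 306
combine 197, 254 → 451
combine 306, 451 → 757
The encoded length is the sum of every internal node's weight: 58 + 132 + 197 + 254 + 306 + 451 + 757 = 2155 bits.

2155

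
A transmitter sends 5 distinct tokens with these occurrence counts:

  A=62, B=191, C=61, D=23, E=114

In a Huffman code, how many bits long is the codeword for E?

2

Repeatedly merge the two smallest:
combine D(23), C(61) → 84
combine A(62), 84 → 146
combine E(114), 146 → 260
combine B(191), 260 → 451
E sits 2 levels below the root, so its codeword is 2 bits.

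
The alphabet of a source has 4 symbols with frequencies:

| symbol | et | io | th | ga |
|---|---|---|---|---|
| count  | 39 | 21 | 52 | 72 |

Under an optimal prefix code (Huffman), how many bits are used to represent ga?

1

Build the tree from the bottom:
io(21) + et(39) → 60
th(52) + 60 → 112
ga(72) + 112 → 184
ga sits one level below the root: a 1-bit codeword.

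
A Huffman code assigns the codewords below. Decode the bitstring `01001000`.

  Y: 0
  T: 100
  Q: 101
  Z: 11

Read left to right; each codeword is recognised as soon as it completes (prefix code):
  0→Y | 100→T | 100→T | 0→Y
Decoded message: YTTY

YTTY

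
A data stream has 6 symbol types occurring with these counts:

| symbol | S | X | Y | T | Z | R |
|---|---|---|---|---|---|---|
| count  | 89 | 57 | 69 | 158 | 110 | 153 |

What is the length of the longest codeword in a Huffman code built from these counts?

Merge the two lowest-weight nodes at each step:
combine X(57), Y(69) → 126
combine S(89), Z(110) → 199
combine 126, R(153) → 279
combine T(158), 199 → 357
combine 279, 357 → 636
The first pair merged (X, Y) ends up deepest, at depth 3.

3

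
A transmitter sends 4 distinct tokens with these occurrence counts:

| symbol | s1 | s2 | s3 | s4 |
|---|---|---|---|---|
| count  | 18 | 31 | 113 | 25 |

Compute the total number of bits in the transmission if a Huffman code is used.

Build the Huffman tree bottom-up:
s1(18) + s4(25) → 43
s2(31) + 43 → 74
74 + s3(113) → 187
The encoded length is the sum of every internal node's weight: 43 + 74 + 187 = 304 bits.

304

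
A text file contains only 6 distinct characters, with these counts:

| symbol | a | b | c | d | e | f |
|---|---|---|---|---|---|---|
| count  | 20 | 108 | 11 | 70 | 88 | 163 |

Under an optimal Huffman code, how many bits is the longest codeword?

4

Merge the two lowest-weight nodes at each step:
merge c(11) and a(20): 31
merge 31 and d(70): 101
merge e(88) and 101: 189
merge b(108) and f(163): 271
merge 189 and 271: 460
The first pair merged (c, a) ends up deepest, at depth 4.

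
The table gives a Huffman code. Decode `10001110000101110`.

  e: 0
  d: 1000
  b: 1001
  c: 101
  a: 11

Read left to right; each codeword is recognised as soon as it completes (prefix code):
  1000→d | 11→a | 1000→d | 0→e | 101→c | 11→a | 0→e
Decoded message: dadecae

dadecae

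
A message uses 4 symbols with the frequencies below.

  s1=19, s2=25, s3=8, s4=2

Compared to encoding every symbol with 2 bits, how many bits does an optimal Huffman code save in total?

Fixed-length: 2 bits × 54 symbols = 108 bits.
Huffman merges:
merge s4(2) and s3(8): 10
merge 10 and s1(19): 29
merge s2(25) and 29: 54
Huffman total = 10 + 29 + 54 = 93 bits.
Saving = 108 − 93 = 15 bits.

15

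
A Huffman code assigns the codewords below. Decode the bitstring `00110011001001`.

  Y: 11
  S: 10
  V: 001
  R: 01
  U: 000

VSRSRV

Read left to right; each codeword is recognised as soon as it completes (prefix code):
  001→V | 10→S | 01→R | 10→S | 01→R | 001→V
Decoded message: VSRSRV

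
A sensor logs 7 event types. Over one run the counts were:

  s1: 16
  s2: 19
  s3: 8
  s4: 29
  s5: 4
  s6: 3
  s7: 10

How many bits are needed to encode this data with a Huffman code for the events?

225

Build the Huffman tree bottom-up:
merge s6(3) and s5(4): 7
merge 7 and s3(8): 15
merge s7(10) and 15: 25
merge s1(16) and s2(19): 35
merge 25 and s4(29): 54
merge 35 and 54: 89
Total encoded bits = sum of merged weights = 7 + 15 + 25 + 35 + 54 + 89 = 225.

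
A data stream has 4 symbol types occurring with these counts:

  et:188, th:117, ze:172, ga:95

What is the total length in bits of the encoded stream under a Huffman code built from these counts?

1144

Build the Huffman tree bottom-up:
merge ga(95) and th(117): 212
merge ze(172) and et(188): 360
merge 212 and 360: 572
Total encoded bits = sum of merged weights = 212 + 360 + 572 = 1144.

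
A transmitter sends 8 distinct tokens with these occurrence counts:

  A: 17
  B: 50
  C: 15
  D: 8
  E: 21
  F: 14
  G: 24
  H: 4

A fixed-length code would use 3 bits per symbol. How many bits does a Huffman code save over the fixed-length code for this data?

Fixed-length: 3 bits × 153 symbols = 459 bits.
Huffman merges:
combine H(4), D(8) → 12
combine 12, F(14) → 26
combine C(15), A(17) → 32
combine E(21), G(24) → 45
combine 26, 32 → 58
combine 45, B(50) → 95
combine 58, 95 → 153
Huffman total = 12 + 26 + 32 + 45 + 58 + 95 + 153 = 421 bits.
Saving = 459 − 421 = 38 bits.

38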